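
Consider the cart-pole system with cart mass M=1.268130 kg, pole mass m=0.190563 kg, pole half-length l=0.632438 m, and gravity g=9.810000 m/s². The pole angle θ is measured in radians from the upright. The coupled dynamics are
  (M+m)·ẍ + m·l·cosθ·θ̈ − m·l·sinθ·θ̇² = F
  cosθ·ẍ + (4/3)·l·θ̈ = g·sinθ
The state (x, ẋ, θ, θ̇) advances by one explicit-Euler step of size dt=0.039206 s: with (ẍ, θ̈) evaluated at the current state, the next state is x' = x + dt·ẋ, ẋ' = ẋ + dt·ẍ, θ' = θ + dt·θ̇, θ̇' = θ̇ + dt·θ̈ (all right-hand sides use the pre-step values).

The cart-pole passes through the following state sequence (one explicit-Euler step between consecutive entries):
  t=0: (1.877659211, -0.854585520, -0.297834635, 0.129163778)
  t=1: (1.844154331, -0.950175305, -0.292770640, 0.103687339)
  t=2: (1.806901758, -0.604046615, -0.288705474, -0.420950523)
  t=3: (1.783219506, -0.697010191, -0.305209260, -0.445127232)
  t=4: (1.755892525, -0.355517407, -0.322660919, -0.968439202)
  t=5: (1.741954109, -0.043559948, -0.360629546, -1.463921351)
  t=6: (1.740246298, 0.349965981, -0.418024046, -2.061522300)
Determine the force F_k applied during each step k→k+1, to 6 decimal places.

step 0→1:
  ẍ = (ẋ'−ẋ)/dt = (-0.950175305−-0.854585520)/0.039206 = -2.438142
  θ̈ = (θ̇'−θ̇)/dt = (0.103687339−0.129163778)/0.039206 = -0.649810
  sinθ=-0.293451, cosθ=0.955974
  F = (M+m)·ẍ + m·l·cosθ·θ̈ − m·l·sinθ·θ̇² = -3.556500 + -0.074867 − -0.000590 = -3.630777
step 1→2:
  ẍ = (ẋ'−ẋ)/dt = (-0.604046615−-0.950175305)/0.039206 = 8.828462
  θ̈ = (θ̇'−θ̇)/dt = (-0.420950523−0.103687339)/0.039206 = -13.381571
  sinθ=-0.288606, cosθ=0.957448
  F = (M+m)·ẍ + m·l·cosθ·θ̈ − m·l·sinθ·θ̇² = 12.878016 + -1.544112 − -0.000374 = 11.334278
step 2→3:
  ẍ = (ẋ'−ẋ)/dt = (-0.697010191−-0.604046615)/0.039206 = -2.371157
  θ̈ = (θ̇'−θ̇)/dt = (-0.445127232−-0.420950523)/0.039206 = -0.616658
  sinθ=-0.284712, cosθ=0.958613
  F = (M+m)·ẍ + m·l·cosθ·θ̈ − m·l·sinθ·θ̇² = -3.458790 + -0.071243 − -0.006080 = -3.523953
step 3→4:
  ẍ = (ẋ'−ẋ)/dt = (-0.355517407−-0.697010191)/0.039206 = 8.710217
  θ̈ = (θ̇'−θ̇)/dt = (-0.968439202−-0.445127232)/0.039206 = -13.347752
  sinθ=-0.300493, cosθ=0.953784
  F = (M+m)·ẍ + m·l·cosθ·θ̈ − m·l·sinθ·θ̇² = 12.705533 + -1.534316 − -0.007176 = 11.178393
step 4→5:
  ẍ = (ẋ'−ẋ)/dt = (-0.043559948−-0.355517407)/0.039206 = 7.956881
  θ̈ = (θ̇'−θ̇)/dt = (-1.463921351−-0.968439202)/0.039206 = -12.637916
  sinθ=-0.317091, cosθ=0.948395
  F = (M+m)·ẍ + m·l·cosθ·θ̈ − m·l·sinθ·θ̇² = 11.606646 + -1.444512 − -0.035841 = 10.197975
step 5→6:
  ẍ = (ẋ'−ẋ)/dt = (0.349965981−-0.043559948)/0.039206 = 10.037390
  θ̈ = (θ̇'−θ̇)/dt = (-2.061522300−-1.463921351)/0.039206 = -15.242589
  sinθ=-0.352863, cosθ=0.935675
  F = (M+m)·ẍ + m·l·cosθ·θ̈ − m·l·sinθ·θ̇² = 14.641471 + -1.718859 − -0.091138 = 13.013750

F_0 = -3.630777 N
F_1 = 11.334278 N
F_2 = -3.523953 N
F_3 = 11.178393 N
F_4 = 10.197975 N
F_5 = 13.013750 N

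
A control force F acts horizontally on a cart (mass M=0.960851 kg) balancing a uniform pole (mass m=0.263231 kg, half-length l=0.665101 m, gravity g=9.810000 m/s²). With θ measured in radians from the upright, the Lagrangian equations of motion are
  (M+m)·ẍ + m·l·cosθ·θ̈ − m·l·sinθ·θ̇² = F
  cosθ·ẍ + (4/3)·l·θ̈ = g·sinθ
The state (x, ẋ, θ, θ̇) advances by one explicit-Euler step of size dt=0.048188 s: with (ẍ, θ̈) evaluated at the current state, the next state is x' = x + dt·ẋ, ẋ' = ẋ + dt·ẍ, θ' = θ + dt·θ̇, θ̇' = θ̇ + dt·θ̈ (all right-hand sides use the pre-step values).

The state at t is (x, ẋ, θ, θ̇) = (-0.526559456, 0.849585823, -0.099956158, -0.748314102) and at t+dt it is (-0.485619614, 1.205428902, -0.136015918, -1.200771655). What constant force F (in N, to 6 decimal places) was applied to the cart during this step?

F = 7.413336 N

ẍ = (ẋ'−ẋ)/dt = (1.205428902−0.849585823)/0.048188 = 7.384475
θ̈ = (θ̇'−θ̇)/dt = (-1.200771655−-0.748314102)/0.048188 = -9.389424
sinθ=-0.099790, cosθ=0.995009
F = (M+m)·ẍ + m·l·cosθ·θ̈ − m·l·sinθ·θ̇² = 9.039203 + -1.635650 − -0.009783 = 7.413336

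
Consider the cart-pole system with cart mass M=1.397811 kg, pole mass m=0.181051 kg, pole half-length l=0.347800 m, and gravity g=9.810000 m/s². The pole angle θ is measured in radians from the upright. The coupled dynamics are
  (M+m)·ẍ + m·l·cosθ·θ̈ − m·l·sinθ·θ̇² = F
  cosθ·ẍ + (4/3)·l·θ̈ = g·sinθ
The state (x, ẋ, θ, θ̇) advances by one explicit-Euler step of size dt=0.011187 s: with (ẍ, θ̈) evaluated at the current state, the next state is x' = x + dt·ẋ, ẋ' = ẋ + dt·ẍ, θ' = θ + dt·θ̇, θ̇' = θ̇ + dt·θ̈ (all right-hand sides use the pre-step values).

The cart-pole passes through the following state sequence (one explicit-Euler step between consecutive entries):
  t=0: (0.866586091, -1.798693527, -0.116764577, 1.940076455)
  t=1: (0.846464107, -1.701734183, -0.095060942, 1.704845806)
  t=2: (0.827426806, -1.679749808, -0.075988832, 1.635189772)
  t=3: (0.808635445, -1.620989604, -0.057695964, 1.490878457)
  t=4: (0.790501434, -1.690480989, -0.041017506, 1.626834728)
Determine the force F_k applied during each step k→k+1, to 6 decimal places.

F_0 = 12.396783 N
F_1 = 2.729796 N
F_2 = 7.495866 N
F_3 = -9.035502 N

step 0→1:
  ẍ = (ẋ'−ẋ)/dt = (-1.701734183−-1.798693527)/0.011187 = 8.667144
  θ̈ = (θ̇'−θ̇)/dt = (1.704845806−1.940076455)/0.011187 = -21.027143
  sinθ=-0.116499, cosθ=0.993191
  F = (M+m)·ẍ + m·l·cosθ·θ̈ − m·l·sinθ·θ̇² = 13.684225 + -1.315054 − -0.027612 = 12.396783
step 1→2:
  ẍ = (ẋ'−ẋ)/dt = (-1.679749808−-1.701734183)/0.011187 = 1.965172
  θ̈ = (θ̇'−θ̇)/dt = (1.635189772−1.704845806)/0.011187 = -6.226516
  sinθ=-0.094918, cosθ=0.995485
  F = (M+m)·ẍ + m·l·cosθ·θ̈ − m·l·sinθ·θ̇² = 3.102735 + -0.390311 − -0.017372 = 2.729796
step 2→3:
  ẍ = (ẋ'−ẋ)/dt = (-1.620989604−-1.679749808)/0.011187 = 5.252544
  θ̈ = (θ̇'−θ̇)/dt = (1.490878457−1.635189772)/0.011187 = -12.899912
  sinθ=-0.075916, cosθ=0.997114
  F = (M+m)·ẍ + m·l·cosθ·θ̈ − m·l·sinθ·θ̇² = 8.293041 + -0.809957 − -0.012782 = 7.495866
step 3→4:
  ẍ = (ẋ'−ẋ)/dt = (-1.690480989−-1.620989604)/0.011187 = -6.211798
  θ̈ = (θ̇'−θ̇)/dt = (1.626834728−1.490878457)/0.011187 = 12.153059
  sinθ=-0.057664, cosθ=0.998336
  F = (M+m)·ẍ + m·l·cosθ·θ̈ − m·l·sinθ·θ̇² = -9.807572 + 0.763999 − -0.008071 = -9.035502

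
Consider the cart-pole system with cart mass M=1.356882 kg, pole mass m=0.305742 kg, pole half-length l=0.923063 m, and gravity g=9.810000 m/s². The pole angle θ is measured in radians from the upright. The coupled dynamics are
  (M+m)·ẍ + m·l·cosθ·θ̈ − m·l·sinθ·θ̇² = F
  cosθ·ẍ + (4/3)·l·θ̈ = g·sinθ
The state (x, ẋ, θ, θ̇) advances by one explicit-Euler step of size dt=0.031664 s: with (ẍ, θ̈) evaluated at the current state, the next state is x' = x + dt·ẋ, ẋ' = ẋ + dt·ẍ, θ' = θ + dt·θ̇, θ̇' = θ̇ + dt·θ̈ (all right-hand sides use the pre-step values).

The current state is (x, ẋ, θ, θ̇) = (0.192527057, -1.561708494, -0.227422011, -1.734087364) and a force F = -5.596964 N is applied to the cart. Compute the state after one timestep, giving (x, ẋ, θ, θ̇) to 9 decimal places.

sinθ=-0.225466667, cosθ=0.974250882
temp = (F + m·l·θ̇²·sinθ)/(M+m) = (-5.596964 + -0.191342189)/1.662624 = -3.481428266
θ̈ = (g·sinθ − cosθ·temp)/(l·(4/3 − m·cos²θ/(M+m))) = 1.103138000
ẍ = temp − m·l·θ̈·cosθ/(M+m) = -3.663856919
Euler: x'=0.192527057+0.031664·-1.561708494=0.143077119, ẋ'=-1.561708494+0.031664·-3.663856919=-1.677720859
       θ'=-0.227422011+0.031664·-1.734087364=-0.282330153, θ̇'=-1.734087364+0.031664·1.103138000=-1.699157602

(0.143077119, -1.677720859, -0.282330153, -1.699157602)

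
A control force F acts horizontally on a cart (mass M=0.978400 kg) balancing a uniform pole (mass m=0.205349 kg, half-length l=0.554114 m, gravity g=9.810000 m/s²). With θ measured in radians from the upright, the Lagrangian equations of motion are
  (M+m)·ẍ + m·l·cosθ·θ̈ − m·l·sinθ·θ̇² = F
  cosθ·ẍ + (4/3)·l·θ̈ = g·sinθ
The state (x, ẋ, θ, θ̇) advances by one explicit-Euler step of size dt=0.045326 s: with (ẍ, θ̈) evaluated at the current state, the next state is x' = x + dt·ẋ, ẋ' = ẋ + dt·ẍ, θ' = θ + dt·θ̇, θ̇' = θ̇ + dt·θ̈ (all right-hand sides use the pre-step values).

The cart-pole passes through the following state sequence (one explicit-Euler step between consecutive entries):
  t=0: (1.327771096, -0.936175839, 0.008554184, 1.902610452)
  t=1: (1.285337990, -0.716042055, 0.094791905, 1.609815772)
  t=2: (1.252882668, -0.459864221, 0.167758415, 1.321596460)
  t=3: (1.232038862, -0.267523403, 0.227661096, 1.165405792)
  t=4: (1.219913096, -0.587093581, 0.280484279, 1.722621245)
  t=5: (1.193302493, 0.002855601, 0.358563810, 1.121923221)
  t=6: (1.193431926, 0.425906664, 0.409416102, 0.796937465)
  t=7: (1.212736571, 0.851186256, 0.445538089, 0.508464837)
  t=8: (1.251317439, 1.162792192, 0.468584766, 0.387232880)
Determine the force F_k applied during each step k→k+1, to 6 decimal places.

F_0 = 5.010557 N
F_1 = 5.942216 N
F_2 = 4.603455 N
F_3 = -7.018138 N
F_4 = 13.864774 N
F_5 = 10.234321 N
F_6 = 10.413644 N
F_7 = 7.850696 N

step 0→1:
  ẍ = (ẋ'−ẋ)/dt = (-0.716042055−-0.936175839)/0.045326 = 4.856678
  θ̈ = (θ̇'−θ̇)/dt = (1.609815772−1.902610452)/0.045326 = -6.459751
  sinθ=0.008554, cosθ=0.999963
  F = (M+m)·ẍ + m·l·cosθ·θ̈ − m·l·sinθ·θ̇² = 5.749088 + -0.735007 − 0.003523 = 5.010557
step 1→2:
  ẍ = (ẋ'−ẋ)/dt = (-0.459864221−-0.716042055)/0.045326 = 5.651896
  θ̈ = (θ̇'−θ̇)/dt = (1.321596460−1.609815772)/0.045326 = -6.358808
  sinθ=0.094650, cosθ=0.995511
  F = (M+m)·ẍ + m·l·cosθ·θ̈ − m·l·sinθ·θ̇² = 6.690426 + -0.720300 − 0.027910 = 5.942216
step 2→3:
  ẍ = (ẋ'−ẋ)/dt = (-0.267523403−-0.459864221)/0.045326 = 4.243499
  θ̈ = (θ̇'−θ̇)/dt = (1.165405792−1.321596460)/0.045326 = -3.445940
  sinθ=0.166973, cosθ=0.985962
  F = (M+m)·ẍ + m·l·cosθ·θ̈ − m·l·sinθ·θ̇² = 5.023237 + -0.386598 − 0.033184 = 4.603455
step 3→4:
  ẍ = (ẋ'−ẋ)/dt = (-0.587093581−-0.267523403)/0.045326 = -7.050483
  θ̈ = (θ̇'−θ̇)/dt = (1.722621245−1.165405792)/0.045326 = 12.293506
  sinθ=0.225700, cosθ=0.974197
  F = (M+m)·ẍ + m·l·cosθ·θ̈ − m·l·sinθ·θ̇² = -8.346002 + 1.362744 − 0.034880 = -7.018138
step 4→5:
  ẍ = (ẋ'−ẋ)/dt = (0.002855601−-0.587093581)/0.045326 = 13.015690
  θ̈ = (θ̇'−θ̇)/dt = (1.121923221−1.722621245)/0.045326 = -13.252836
  sinθ=0.276821, cosθ=0.960921
  F = (M+m)·ẍ + m·l·cosθ·θ̈ − m·l·sinθ·θ̇² = 15.407310 + -1.449067 − 0.093470 = 13.864774
step 5→6:
  ẍ = (ẋ'−ẋ)/dt = (0.425906664−0.002855601)/0.045326 = 9.333519
  θ̈ = (θ̇'−θ̇)/dt = (0.796937465−1.121923221)/0.045326 = -7.169963
  sinθ=0.350930, cosθ=0.936402
  F = (M+m)·ẍ + m·l·cosθ·θ̈ − m·l·sinθ·θ̇² = 11.048543 + -0.763960 − 0.050262 = 10.234321
step 6→7:
  ẍ = (ẋ'−ẋ)/dt = (0.851186256−0.425906664)/0.045326 = 9.382685
  θ̈ = (θ̇'−θ̇)/dt = (0.508464837−0.796937465)/0.045326 = -6.364396
  sinθ=0.398074, cosθ=0.917353
  F = (M+m)·ẍ + m·l·cosθ·θ̈ − m·l·sinθ·θ̇² = 11.106744 + -0.664333 − 0.028768 = 10.413644
step 7→8:
  ẍ = (ẋ'−ẋ)/dt = (1.162792192−0.851186256)/0.045326 = 6.874772
  θ̈ = (θ̇'−θ̇)/dt = (0.387232880−0.508464837)/0.045326 = -2.674667
  sinθ=0.430944, cosθ=0.902379
  F = (M+m)·ẍ + m·l·cosθ·θ̈ − m·l·sinθ·θ̇² = 8.138005 + -0.274632 − 0.012678 = 7.850696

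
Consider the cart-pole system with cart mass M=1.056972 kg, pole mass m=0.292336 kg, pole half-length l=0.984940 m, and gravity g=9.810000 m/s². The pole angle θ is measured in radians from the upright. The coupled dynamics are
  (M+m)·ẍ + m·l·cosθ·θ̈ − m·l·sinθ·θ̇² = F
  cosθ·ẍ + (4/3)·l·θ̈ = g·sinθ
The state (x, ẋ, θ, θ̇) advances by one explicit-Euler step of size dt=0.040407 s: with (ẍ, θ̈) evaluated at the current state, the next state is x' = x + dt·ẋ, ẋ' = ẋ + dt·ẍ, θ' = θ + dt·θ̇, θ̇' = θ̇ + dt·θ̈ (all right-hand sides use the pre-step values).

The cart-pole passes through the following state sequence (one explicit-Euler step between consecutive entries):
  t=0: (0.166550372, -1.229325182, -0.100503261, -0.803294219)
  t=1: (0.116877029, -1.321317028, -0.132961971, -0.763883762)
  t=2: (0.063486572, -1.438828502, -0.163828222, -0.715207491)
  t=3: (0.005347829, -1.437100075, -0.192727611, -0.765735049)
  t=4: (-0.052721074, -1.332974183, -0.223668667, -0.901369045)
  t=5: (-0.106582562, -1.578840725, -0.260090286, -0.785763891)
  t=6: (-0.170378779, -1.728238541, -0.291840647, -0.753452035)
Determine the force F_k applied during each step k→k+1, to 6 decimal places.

F_0 = -2.773820 N
F_1 = -3.557981 N
F_2 = -0.273491 N
F_3 = 2.560795 N
F_4 = -7.355052 N
F_5 = -4.720607 N

step 0→1:
  ẍ = (ẋ'−ẋ)/dt = (-1.321317028−-1.229325182)/0.040407 = -2.276631
  θ̈ = (θ̇'−θ̇)/dt = (-0.763883762−-0.803294219)/0.040407 = 0.975337
  sinθ=-0.100334, cosθ=0.994954
  F = (M+m)·ẍ + m·l·cosθ·θ̈ − m·l·sinθ·θ̇² = -3.071877 + 0.279415 − -0.018642 = -2.773820
step 1→2:
  ẍ = (ẋ'−ẋ)/dt = (-1.438828502−-1.321317028)/0.040407 = -2.908196
  θ̈ = (θ̇'−θ̇)/dt = (-0.715207491−-0.763883762)/0.040407 = 1.204649
  sinθ=-0.132571, cosθ=0.991174
  F = (M+m)·ẍ + m·l·cosθ·θ̈ − m·l·sinθ·θ̇² = -3.924052 + 0.343797 − -0.022274 = -3.557981
step 2→3:
  ẍ = (ẋ'−ẋ)/dt = (-1.437100075−-1.438828502)/0.040407 = 0.042775
  θ̈ = (θ̇'−θ̇)/dt = (-0.765735049−-0.715207491)/0.040407 = -1.250465
  sinθ=-0.163096, cosθ=0.986610
  F = (M+m)·ẍ + m·l·cosθ·θ̈ − m·l·sinθ·θ̇² = 0.057717 + -0.355230 − -0.024022 = -0.273491
step 3→4:
  ẍ = (ẋ'−ẋ)/dt = (-1.332974183−-1.437100075)/0.040407 = 2.576927
  θ̈ = (θ̇'−θ̇)/dt = (-0.901369045−-0.765735049)/0.040407 = -3.356696
  sinθ=-0.191537, cosθ=0.981485
  F = (M+m)·ẍ + m·l·cosθ·θ̈ − m·l·sinθ·θ̇² = 3.477068 + -0.948610 − -0.032337 = 2.560795
step 4→5:
  ẍ = (ẋ'−ẋ)/dt = (-1.578840725−-1.332974183)/0.040407 = -6.084751
  θ̈ = (θ̇'−θ̇)/dt = (-0.785763891−-0.901369045)/0.040407 = 2.861018
  sinθ=-0.221808, cosθ=0.975090
  F = (M+m)·ẍ + m·l·cosθ·θ̈ − m·l·sinθ·θ̇² = -8.210203 + 0.803262 − -0.051889 = -7.355052
step 5→6:
  ẍ = (ẋ'−ẋ)/dt = (-1.728238541−-1.578840725)/0.040407 = -3.697325
  θ̈ = (θ̇'−θ̇)/dt = (-0.753452035−-0.785763891)/0.040407 = 0.799660
  sinθ=-0.257168, cosθ=0.966367
  F = (M+m)·ẍ + m·l·cosθ·θ̈ − m·l·sinθ·θ̇² = -4.988830 + 0.222505 − -0.045719 = -4.720607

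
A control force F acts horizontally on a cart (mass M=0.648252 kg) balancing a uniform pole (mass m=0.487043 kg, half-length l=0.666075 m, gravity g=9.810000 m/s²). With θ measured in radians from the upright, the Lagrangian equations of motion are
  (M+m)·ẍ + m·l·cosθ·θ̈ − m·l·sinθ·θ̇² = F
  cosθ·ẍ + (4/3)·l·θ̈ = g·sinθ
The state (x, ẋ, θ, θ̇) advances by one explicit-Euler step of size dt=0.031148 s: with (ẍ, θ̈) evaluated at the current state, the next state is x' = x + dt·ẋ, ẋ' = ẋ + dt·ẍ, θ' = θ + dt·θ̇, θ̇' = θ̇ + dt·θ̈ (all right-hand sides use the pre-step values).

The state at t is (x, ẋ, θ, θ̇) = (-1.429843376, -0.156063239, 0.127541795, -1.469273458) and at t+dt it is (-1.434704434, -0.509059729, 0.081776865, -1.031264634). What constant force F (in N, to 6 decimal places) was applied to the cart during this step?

F = -8.430419 N

ẍ = (ẋ'−ẋ)/dt = (-0.509059729−-0.156063239)/0.031148 = -11.332878
θ̈ = (θ̇'−θ̇)/dt = (-1.031264634−-1.469273458)/0.031148 = 14.062181
sinθ=0.127196, cosθ=0.991878
F = (M+m)·ẍ + m·l·cosθ·θ̈ − m·l·sinθ·θ̇² = -12.866160 + 4.524819 − 0.089078 = -8.430419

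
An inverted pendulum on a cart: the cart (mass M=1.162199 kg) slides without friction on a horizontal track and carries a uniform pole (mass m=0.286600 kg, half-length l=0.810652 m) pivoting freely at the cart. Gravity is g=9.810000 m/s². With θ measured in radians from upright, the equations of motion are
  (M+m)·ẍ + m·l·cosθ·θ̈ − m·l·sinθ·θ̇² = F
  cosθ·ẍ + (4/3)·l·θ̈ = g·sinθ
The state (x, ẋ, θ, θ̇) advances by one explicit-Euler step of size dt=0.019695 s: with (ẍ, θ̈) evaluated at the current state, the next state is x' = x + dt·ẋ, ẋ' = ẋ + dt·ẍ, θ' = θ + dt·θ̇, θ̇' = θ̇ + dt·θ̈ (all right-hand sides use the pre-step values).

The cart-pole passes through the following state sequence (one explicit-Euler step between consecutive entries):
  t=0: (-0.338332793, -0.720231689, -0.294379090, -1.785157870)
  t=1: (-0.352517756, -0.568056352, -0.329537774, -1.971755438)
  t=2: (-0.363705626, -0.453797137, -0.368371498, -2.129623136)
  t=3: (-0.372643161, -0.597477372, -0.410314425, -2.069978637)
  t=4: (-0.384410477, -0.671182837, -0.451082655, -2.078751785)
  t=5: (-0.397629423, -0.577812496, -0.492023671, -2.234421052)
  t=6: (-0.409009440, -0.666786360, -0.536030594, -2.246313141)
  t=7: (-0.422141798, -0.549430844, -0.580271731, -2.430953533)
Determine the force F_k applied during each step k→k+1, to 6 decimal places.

F_0 = 9.302594 N
F_1 = 6.935326 N
F_2 = -9.533541 N
F_3 = -5.119703 N
F_4 = 5.653475 N
F_5 = -6.120745 N
F_6 = 7.359001 N

step 0→1:
  ẍ = (ẋ'−ẋ)/dt = (-0.568056352−-0.720231689)/0.019695 = 7.726597
  θ̈ = (θ̇'−θ̇)/dt = (-1.971755438−-1.785157870)/0.019695 = -9.474362
  sinθ=-0.290146, cosθ=0.956982
  F = (M+m)·ẍ + m·l·cosθ·θ̈ − m·l·sinθ·θ̇² = 11.194287 + -2.106515 − -0.214823 = 9.302594
step 1→2:
  ẍ = (ẋ'−ẋ)/dt = (-0.453797137−-0.568056352)/0.019695 = 5.801433
  θ̈ = (θ̇'−θ̇)/dt = (-2.129623136−-1.971755438)/0.019695 = -8.015623
  sinθ=-0.323606, cosθ=0.946192
  F = (M+m)·ẍ + m·l·cosθ·θ̈ − m·l·sinθ·θ̇² = 8.405110 + -1.762086 − -0.292303 = 6.935326
step 2→3:
  ẍ = (ẋ'−ẋ)/dt = (-0.597477372−-0.453797137)/0.019695 = -7.295265
  θ̈ = (θ̇'−θ̇)/dt = (-2.069978637−-2.129623136)/0.019695 = 3.028408
  sinθ=-0.360097, cosθ=0.932915
  F = (M+m)·ẍ + m·l·cosθ·θ̈ − m·l·sinθ·θ̇² = -10.569372 + 0.656398 − -0.379433 = -9.533541
step 3→4:
  ẍ = (ẋ'−ẋ)/dt = (-0.671182837−-0.597477372)/0.019695 = -3.742344
  θ̈ = (θ̇'−θ̇)/dt = (-2.078751785−-2.069978637)/0.019695 = -0.445451
  sinθ=-0.398898, cosθ=0.916995
  F = (M+m)·ẍ + m·l·cosθ·θ̈ − m·l·sinθ·θ̇² = -5.421904 + -0.094902 − -0.397104 = -5.119703
step 4→5:
  ẍ = (ẋ'−ẋ)/dt = (-0.577812496−-0.671182837)/0.019695 = 4.740814
  θ̈ = (θ̇'−θ̇)/dt = (-2.234421052−-2.078751785)/0.019695 = -7.903999
  sinθ=-0.435940, cosθ=0.899976
  F = (M+m)·ẍ + m·l·cosθ·θ̈ − m·l·sinθ·θ̇² = 6.868487 + -1.652678 − -0.437666 = 5.653475
step 5→6:
  ẍ = (ẋ'−ẋ)/dt = (-0.666786360−-0.577812496)/0.019695 = -4.517586
  θ̈ = (θ̇'−θ̇)/dt = (-2.246313141−-2.234421052)/0.019695 = -0.603813
  sinθ=-0.472410, cosθ=0.881379
  F = (M+m)·ẍ + m·l·cosθ·θ̈ − m·l·sinθ·θ̇² = -6.545075 + -0.123645 − -0.547974 = -6.120745
step 6→7:
  ẍ = (ẋ'−ẋ)/dt = (-0.549430844−-0.666786360)/0.019695 = 5.958645
  θ̈ = (θ̇'−θ̇)/dt = (-2.430953533−-2.246313141)/0.019695 = -9.374988
  sinθ=-0.510727, cosθ=0.859743
  F = (M+m)·ẍ + m·l·cosθ·θ̈ − m·l·sinθ·θ̇² = 8.632879 + -1.872621 − -0.598743 = 7.359001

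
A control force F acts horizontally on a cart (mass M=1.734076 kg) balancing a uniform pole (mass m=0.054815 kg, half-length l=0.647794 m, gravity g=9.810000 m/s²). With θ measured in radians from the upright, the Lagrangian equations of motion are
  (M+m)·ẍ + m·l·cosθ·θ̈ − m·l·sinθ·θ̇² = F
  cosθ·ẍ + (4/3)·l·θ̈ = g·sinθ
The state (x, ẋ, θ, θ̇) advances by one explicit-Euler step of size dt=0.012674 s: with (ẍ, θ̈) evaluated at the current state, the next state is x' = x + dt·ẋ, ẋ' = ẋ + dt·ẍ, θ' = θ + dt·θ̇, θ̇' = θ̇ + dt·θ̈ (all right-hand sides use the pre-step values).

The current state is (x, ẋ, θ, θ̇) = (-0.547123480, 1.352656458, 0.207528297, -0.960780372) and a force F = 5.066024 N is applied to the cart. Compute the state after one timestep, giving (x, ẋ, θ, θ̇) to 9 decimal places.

(-0.529979912, 1.388815878, 0.195351367, -0.972087171)

sinθ=0.206041864, cosθ=0.978543178
temp = (F + m·l·θ̇²·sinθ)/(M+m) = (5.066024 + 0.006753673)/1.788891 = 2.835710881
θ̈ = (g·sinθ − cosθ·temp)/(l·(4/3 − m·cos²θ/(M+m))) = -0.892125553
ẍ = temp − m·l·θ̈·cosθ/(M+m) = 2.853039280
Euler: x'=-0.547123480+0.012674·1.352656458=-0.529979912, ẋ'=1.352656458+0.012674·2.853039280=1.388815878
       θ'=0.207528297+0.012674·-0.960780372=0.195351367, θ̇'=-0.960780372+0.012674·-0.892125553=-0.972087171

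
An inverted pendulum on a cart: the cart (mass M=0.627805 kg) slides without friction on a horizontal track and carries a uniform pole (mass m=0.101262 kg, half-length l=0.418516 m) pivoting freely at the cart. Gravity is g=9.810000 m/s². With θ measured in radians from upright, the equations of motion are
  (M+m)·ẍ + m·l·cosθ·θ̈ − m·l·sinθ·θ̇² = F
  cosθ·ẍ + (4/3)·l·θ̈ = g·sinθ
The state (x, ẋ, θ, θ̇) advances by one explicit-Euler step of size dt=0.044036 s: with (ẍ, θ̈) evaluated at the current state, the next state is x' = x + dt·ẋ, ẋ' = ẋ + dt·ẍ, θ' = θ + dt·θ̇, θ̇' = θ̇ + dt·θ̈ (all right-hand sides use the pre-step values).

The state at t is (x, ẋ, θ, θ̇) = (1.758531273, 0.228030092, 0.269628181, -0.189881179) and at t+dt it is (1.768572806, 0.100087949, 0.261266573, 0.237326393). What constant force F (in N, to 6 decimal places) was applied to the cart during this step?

ẍ = (ẋ'−ẋ)/dt = (0.100087949−0.228030092)/0.044036 = -2.905399
θ̈ = (θ̇'−θ̇)/dt = (0.237326393−-0.189881179)/0.044036 = 9.701326
sinθ=0.266373, cosθ=0.963870
F = (M+m)·ẍ + m·l·cosθ·θ̈ − m·l·sinθ·θ̇² = -2.118230 + 0.396285 − 0.000407 = -1.722352

F = -1.722352 N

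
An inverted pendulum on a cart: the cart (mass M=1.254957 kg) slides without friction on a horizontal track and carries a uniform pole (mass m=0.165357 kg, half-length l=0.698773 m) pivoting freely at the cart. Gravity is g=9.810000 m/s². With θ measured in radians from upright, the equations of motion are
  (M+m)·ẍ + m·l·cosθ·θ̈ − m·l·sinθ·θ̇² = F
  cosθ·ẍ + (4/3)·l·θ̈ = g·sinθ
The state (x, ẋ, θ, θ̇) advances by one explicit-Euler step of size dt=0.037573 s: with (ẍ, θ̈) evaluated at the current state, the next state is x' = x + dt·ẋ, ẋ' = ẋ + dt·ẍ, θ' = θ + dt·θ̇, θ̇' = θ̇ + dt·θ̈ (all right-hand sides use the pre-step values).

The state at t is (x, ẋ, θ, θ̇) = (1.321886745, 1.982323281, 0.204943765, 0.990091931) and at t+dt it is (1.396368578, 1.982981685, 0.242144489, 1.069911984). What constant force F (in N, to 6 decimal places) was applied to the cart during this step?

F = 0.242168 N

ẍ = (ẋ'−ẋ)/dt = (1.982981685−1.982323281)/0.037573 = 0.017523
θ̈ = (θ̇'−θ̇)/dt = (1.069911984−0.990091931)/0.037573 = 2.124399
sinθ=0.203512, cosθ=0.979072
F = (M+m)·ẍ + m·l·cosθ·θ̈ − m·l·sinθ·θ̇² = 0.024889 + 0.240331 − 0.023052 = 0.242168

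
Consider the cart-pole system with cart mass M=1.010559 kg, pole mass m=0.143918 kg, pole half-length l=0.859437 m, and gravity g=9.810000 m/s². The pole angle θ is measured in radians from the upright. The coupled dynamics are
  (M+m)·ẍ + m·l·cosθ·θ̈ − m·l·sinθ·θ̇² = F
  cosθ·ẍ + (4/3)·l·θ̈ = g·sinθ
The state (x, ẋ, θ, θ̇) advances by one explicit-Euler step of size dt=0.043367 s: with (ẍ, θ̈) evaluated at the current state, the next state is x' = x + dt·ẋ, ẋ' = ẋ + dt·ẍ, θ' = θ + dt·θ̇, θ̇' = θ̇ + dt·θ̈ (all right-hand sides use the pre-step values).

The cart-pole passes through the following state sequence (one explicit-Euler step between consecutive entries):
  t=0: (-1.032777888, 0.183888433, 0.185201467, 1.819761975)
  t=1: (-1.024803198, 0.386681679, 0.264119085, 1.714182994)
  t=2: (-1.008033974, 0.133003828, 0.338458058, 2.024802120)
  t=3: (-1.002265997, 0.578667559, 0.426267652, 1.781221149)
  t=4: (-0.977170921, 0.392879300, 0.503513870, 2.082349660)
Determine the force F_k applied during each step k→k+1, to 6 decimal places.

F_0 = 5.027177 N
F_1 = -5.992858 N
F_2 = 11.040370 N
F_3 = -4.326144 N

step 0→1:
  ẍ = (ẋ'−ẋ)/dt = (0.386681679−0.183888433)/0.043367 = 4.676211
  θ̈ = (θ̇'−θ̇)/dt = (1.714182994−1.819761975)/0.043367 = -2.434547
  sinθ=0.184145, cosθ=0.982899
  F = (M+m)·ẍ + m·l·cosθ·θ̈ − m·l·sinθ·θ̇² = 5.398578 + -0.295976 − 0.075425 = 5.027177
step 1→2:
  ẍ = (ẋ'−ẋ)/dt = (0.133003828−0.386681679)/0.043367 = -5.849560
  θ̈ = (θ̇'−θ̇)/dt = (2.024802120−1.714182994)/0.043367 = 7.162569
  sinθ=0.261059, cosθ=0.965323
  F = (M+m)·ẍ + m·l·cosθ·θ̈ − m·l·sinθ·θ̇² = -6.753182 + 0.855206 − 0.094882 = -5.992858
step 2→3:
  ẍ = (ẋ'−ẋ)/dt = (0.578667559−0.133003828)/0.043367 = 10.276564
  θ̈ = (θ̇'−θ̇)/dt = (1.781221149−2.024802120)/0.043367 = -5.616736
  sinθ=0.332033, cosθ=0.943268
  F = (M+m)·ẍ + m·l·cosθ·θ̈ − m·l·sinθ·θ̇² = 11.864056 + -0.655312 − 0.168374 = 11.040370
step 3→4:
  ẍ = (ẋ'−ẋ)/dt = (0.392879300−0.578667559)/0.043367 = -4.284093
  θ̈ = (θ̇'−θ̇)/dt = (2.082349660−1.781221149)/0.043367 = 6.943725
  sinθ=0.413475, cosθ=0.910515
  F = (M+m)·ẍ + m·l·cosθ·θ̈ − m·l·sinθ·θ̇² = -4.945887 + 0.782004 − 0.162261 = -4.326144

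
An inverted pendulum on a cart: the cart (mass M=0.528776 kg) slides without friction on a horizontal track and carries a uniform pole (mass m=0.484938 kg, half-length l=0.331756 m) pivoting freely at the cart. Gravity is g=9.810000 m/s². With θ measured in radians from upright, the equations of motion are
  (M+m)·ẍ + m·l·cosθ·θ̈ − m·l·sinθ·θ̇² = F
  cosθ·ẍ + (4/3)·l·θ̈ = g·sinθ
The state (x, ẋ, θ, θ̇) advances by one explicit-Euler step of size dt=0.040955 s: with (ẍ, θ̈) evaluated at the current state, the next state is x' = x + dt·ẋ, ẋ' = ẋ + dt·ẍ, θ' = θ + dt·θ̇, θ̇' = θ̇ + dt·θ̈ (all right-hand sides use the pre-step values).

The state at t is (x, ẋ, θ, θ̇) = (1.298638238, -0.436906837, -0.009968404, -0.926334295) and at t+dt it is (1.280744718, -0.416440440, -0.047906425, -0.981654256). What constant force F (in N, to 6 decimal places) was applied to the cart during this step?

F = 0.290659 N

ẍ = (ẋ'−ẋ)/dt = (-0.416440440−-0.436906837)/0.040955 = 0.499729
θ̈ = (θ̇'−θ̇)/dt = (-0.981654256−-0.926334295)/0.040955 = -1.350750
sinθ=-0.009968, cosθ=0.999950
F = (M+m)·ẍ + m·l·cosθ·θ̈ − m·l·sinθ·θ̇² = 0.506582 + -0.217299 − -0.001376 = 0.290659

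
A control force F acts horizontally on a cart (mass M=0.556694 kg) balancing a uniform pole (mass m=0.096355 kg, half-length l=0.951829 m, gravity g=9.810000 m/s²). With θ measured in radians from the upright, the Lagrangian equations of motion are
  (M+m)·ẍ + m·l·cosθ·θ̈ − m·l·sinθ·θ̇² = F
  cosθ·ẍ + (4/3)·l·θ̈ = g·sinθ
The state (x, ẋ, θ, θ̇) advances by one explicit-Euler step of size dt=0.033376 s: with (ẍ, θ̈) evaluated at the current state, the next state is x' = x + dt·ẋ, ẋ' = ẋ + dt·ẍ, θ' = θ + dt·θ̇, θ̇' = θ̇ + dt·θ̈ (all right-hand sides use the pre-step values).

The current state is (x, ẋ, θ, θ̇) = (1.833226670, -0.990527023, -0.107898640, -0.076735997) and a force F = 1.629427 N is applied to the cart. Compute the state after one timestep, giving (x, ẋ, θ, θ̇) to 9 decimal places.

sinθ=-0.107689400, cosθ=0.994184587
temp = (F + m·l·θ̇²·sinθ)/(M+m) = (1.629427 + -0.000058157)/0.653049 = 2.495017744
θ̈ = (g·sinθ − cosθ·temp)/(l·(4/3 − m·cos²θ/(M+m))) = -3.129219255
ẍ = temp − m·l·θ̈·cosθ/(M+m) = 2.931926189
Euler: x'=1.833226670+0.033376·-0.990527023=1.800166840, ẋ'=-0.990527023+0.033376·2.931926189=-0.892671055
       θ'=-0.107898640+0.033376·-0.076735997=-0.110459781, θ̇'=-0.076735997+0.033376·-3.129219255=-0.181176819

(1.800166840, -0.892671055, -0.110459781, -0.181176819)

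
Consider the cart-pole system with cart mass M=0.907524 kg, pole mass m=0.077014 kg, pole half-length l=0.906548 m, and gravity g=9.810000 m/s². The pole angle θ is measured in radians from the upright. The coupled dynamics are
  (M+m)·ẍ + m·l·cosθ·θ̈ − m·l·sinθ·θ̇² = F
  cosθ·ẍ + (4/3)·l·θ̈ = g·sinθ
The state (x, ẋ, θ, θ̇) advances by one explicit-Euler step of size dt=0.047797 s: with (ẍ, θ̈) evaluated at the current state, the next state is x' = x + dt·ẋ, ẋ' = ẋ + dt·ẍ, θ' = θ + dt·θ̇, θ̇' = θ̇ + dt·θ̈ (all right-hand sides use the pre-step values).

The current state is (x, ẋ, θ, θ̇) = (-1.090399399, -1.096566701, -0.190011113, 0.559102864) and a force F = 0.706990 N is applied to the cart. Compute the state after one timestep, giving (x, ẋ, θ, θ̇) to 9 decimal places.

sinθ=-0.188869808, cosθ=0.982002136
temp = (F + m·l·θ̇²·sinθ)/(M+m) = (0.706990 + -0.004121985)/0.984538 = 0.713906436
θ̈ = (g·sinθ − cosθ·temp)/(l·(4/3 − m·cos²θ/(M+m))) = -2.239555707
ẍ = temp − m·l·θ̈·cosθ/(M+m) = 0.869862513
Euler: x'=-1.090399399+0.047797·-1.096566701=-1.142811998, ẋ'=-1.096566701+0.047797·0.869862513=-1.054989882
       θ'=-0.190011113+0.047797·0.559102864=-0.163287673, θ̇'=0.559102864+0.047797·-2.239555707=0.452058820

(-1.142811998, -1.054989882, -0.163287673, 0.452058820)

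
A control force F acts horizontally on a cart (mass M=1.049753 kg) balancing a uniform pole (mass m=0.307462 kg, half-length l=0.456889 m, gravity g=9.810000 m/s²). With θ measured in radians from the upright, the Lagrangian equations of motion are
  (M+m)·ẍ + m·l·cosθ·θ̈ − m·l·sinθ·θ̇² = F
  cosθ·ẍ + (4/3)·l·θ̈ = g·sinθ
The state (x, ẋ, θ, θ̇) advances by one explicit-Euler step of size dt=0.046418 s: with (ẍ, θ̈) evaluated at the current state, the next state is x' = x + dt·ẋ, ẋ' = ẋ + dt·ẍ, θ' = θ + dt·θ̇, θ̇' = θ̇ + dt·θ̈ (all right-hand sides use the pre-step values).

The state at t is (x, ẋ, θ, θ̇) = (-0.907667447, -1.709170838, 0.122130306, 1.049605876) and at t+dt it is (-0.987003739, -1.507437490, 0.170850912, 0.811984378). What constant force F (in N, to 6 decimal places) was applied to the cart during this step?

F = 5.165860 N

ẍ = (ẋ'−ẋ)/dt = (-1.507437490−-1.709170838)/0.046418 = 4.346016
θ̈ = (θ̇'−θ̇)/dt = (0.811984378−1.049605876)/0.046418 = -5.119167
sinθ=0.121827, cosθ=0.992551
F = (M+m)·ẍ + m·l·cosθ·θ̈ − m·l·sinθ·θ̇² = 5.898477 + -0.713764 − 0.018854 = 5.165860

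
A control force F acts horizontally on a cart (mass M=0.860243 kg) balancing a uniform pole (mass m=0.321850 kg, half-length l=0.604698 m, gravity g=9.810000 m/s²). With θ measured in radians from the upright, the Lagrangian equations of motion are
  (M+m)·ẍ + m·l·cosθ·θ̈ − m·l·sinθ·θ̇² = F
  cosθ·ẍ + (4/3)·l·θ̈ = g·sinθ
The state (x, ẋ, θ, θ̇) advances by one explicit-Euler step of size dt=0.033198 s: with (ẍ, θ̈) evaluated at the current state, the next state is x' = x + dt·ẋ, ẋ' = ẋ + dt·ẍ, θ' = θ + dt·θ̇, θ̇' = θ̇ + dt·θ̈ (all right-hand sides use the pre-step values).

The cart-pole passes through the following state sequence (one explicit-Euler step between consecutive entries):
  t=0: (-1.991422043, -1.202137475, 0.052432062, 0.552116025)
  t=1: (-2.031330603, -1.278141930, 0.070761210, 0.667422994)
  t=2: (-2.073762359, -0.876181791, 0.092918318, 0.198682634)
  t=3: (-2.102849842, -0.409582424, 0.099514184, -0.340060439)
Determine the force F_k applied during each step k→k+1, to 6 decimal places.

F_0 = -2.034373 N
F_1 = 11.565512 N
F_2 = 13.468920 N

step 0→1:
  ẍ = (ẋ'−ẋ)/dt = (-1.278141930−-1.202137475)/0.033198 = -2.289429
  θ̈ = (θ̇'−θ̇)/dt = (0.667422994−0.552116025)/0.033198 = 3.473311
  sinθ=0.052408, cosθ=0.998626
  F = (M+m)·ẍ + m·l·cosθ·θ̈ − m·l·sinθ·θ̇² = -2.706318 + 0.675054 − 0.003109 = -2.034373
step 1→2:
  ẍ = (ẋ'−ẋ)/dt = (-0.876181791−-1.278141930)/0.033198 = 12.107963
  θ̈ = (θ̇'−θ̇)/dt = (0.198682634−0.667422994)/0.033198 = -14.119536
  sinθ=0.070702, cosθ=0.997497
  F = (M+m)·ẍ + m·l·cosθ·θ̈ − m·l·sinθ·θ̇² = 14.312738 + -2.741096 − 0.006130 = 11.565512
step 2→3:
  ẍ = (ẋ'−ẋ)/dt = (-0.409582424−-0.876181791)/0.033198 = 14.055044
  θ̈ = (θ̇'−θ̇)/dt = (-0.340060439−0.198682634)/0.033198 = -16.228179
  sinθ=0.092785, cosθ=0.995686
  F = (M+m)·ẍ + m·l·cosθ·θ̈ − m·l·sinθ·θ̇² = 16.614370 + -3.144737 − 0.000713 = 13.468920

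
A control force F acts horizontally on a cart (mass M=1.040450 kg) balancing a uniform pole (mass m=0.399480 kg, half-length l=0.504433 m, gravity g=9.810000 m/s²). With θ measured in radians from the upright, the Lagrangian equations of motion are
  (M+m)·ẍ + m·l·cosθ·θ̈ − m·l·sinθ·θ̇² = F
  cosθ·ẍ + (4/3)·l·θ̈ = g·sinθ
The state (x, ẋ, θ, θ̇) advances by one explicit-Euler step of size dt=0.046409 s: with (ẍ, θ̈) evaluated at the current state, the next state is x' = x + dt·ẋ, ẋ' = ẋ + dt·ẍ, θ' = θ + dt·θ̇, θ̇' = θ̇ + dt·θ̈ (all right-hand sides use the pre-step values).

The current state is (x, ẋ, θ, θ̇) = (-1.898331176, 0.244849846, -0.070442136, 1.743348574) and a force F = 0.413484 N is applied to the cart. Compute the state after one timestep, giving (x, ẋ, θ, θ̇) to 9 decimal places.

(-1.886967939, 0.268291434, 0.010464928, 1.660938290)

sinθ=-0.070383894, cosθ=0.997519979
temp = (F + m·l·θ̇²·sinθ)/(M+m) = (0.413484 + -0.043106254)/1.439930 = 0.257219272
θ̈ = (g·sinθ − cosθ·temp)/(l·(4/3 − m·cos²θ/(M+m))) = -1.775739278
ẍ = temp − m·l·θ̈·cosθ/(M+m) = 0.505108671
Euler: x'=-1.898331176+0.046409·0.244849846=-1.886967939, ẋ'=0.244849846+0.046409·0.505108671=0.268291434
       θ'=-0.070442136+0.046409·1.743348574=0.010464928, θ̇'=1.743348574+0.046409·-1.775739278=1.660938290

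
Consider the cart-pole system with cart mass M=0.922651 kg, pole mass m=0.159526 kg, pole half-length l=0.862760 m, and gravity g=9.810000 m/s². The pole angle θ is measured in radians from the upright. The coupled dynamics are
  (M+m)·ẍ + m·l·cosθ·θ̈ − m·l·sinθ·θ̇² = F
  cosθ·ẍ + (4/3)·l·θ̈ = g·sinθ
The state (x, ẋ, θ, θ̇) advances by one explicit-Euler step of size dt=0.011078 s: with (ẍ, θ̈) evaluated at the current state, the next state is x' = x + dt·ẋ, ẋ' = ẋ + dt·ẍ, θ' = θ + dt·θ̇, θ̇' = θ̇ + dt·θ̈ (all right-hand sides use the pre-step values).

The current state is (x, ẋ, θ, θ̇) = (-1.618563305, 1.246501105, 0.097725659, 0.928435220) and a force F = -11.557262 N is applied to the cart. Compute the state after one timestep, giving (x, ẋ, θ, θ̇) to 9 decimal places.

sinθ=0.097570182, cosθ=0.995228647
temp = (F + m·l·θ̇²·sinθ)/(M+m) = (-11.557262 + 0.011575555)/1.082177 = -10.668944586
θ̈ = (g·sinθ − cosθ·temp)/(l·(4/3 − m·cos²θ/(M+m))) = 11.299758180
ẍ = temp − m·l·θ̈·cosθ/(M+m) = -12.099205255
Euler: x'=-1.618563305+0.011078·1.246501105=-1.604754566, ẋ'=1.246501105+0.011078·-12.099205255=1.112466109
       θ'=0.097725659+0.011078·0.928435220=0.108010864, θ̇'=0.928435220+0.011078·11.299758180=1.053613941

(-1.604754566, 1.112466109, 0.108010864, 1.053613941)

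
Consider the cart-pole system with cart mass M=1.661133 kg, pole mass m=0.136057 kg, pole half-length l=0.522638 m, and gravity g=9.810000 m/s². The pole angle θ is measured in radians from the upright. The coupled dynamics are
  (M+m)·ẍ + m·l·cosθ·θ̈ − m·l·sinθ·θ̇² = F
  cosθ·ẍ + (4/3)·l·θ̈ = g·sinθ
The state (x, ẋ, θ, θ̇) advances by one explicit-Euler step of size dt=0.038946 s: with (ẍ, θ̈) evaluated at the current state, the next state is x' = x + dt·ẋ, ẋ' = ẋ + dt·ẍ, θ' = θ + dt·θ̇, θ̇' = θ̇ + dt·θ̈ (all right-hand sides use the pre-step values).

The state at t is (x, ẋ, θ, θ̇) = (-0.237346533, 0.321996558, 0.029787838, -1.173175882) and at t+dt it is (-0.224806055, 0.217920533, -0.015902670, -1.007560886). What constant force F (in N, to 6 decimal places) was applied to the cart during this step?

ẍ = (ẋ'−ẋ)/dt = (0.217920533−0.321996558)/0.038946 = -2.672316
θ̈ = (θ̇'−θ̇)/dt = (-1.007560886−-1.173175882)/0.038946 = 4.252426
sinθ=0.029783, cosθ=0.999556
F = (M+m)·ẍ + m·l·cosθ·θ̈ − m·l·sinθ·θ̇² = -4.802660 + 0.302250 − 0.002915 = -4.503325

F = -4.503325 N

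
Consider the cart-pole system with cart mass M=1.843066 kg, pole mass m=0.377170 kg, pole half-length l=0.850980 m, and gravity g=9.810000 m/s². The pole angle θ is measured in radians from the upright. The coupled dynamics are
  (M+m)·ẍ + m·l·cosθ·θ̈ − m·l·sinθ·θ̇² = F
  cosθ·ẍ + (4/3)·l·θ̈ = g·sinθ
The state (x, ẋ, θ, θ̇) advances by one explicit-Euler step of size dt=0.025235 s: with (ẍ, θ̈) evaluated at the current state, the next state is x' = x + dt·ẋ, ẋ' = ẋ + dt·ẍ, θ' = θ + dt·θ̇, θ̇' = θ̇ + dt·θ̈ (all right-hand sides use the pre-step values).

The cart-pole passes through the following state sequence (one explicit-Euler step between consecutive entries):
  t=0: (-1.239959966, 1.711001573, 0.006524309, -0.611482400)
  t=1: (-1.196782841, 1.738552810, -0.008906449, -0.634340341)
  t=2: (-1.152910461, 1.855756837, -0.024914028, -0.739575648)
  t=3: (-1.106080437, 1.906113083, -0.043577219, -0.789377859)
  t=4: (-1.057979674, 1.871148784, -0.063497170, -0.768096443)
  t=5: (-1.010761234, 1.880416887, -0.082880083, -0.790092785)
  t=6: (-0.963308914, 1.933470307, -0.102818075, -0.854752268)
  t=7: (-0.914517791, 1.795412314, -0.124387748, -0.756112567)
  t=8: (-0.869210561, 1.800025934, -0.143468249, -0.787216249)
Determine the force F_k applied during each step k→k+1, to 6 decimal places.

F_0 = 2.132517 N
F_1 = 8.974607 N
F_2 = 3.801599 N
F_3 = -2.797109 N
F_4 = 0.548238 N
F_5 = 3.864773 N
F_6 = -10.874633 N
F_7 = 0.036132 N

step 0→1:
  ẍ = (ẋ'−ẋ)/dt = (1.738552810−1.711001573)/0.025235 = 1.091787
  θ̈ = (θ̇'−θ̇)/dt = (-0.634340341−-0.611482400)/0.025235 = -0.905803
  sinθ=0.006524, cosθ=0.999979
  F = (M+m)·ẍ + m·l·cosθ·θ̈ − m·l·sinθ·θ̇² = 2.424024 + -0.290724 − 0.000783 = 2.132517
step 1→2:
  ẍ = (ẋ'−ẋ)/dt = (1.855756837−1.738552810)/0.025235 = 4.644503
  θ̈ = (θ̇'−θ̇)/dt = (-0.739575648−-0.634340341)/0.025235 = -4.170212
  sinθ=-0.008906, cosθ=0.999960
  F = (M+m)·ẍ + m·l·cosθ·θ̈ − m·l·sinθ·θ̇² = 10.311892 + -1.338435 − -0.001150 = 8.974607
step 2→3:
  ẍ = (ẋ'−ẋ)/dt = (1.906113083−1.855756837)/0.025235 = 1.995492
  θ̈ = (θ̇'−θ̇)/dt = (-0.789377859−-0.739575648)/0.025235 = -1.973537
  sinθ=-0.024911, cosθ=0.999690
  F = (M+m)·ẍ + m·l·cosθ·θ̈ − m·l·sinθ·θ̇² = 4.430464 + -0.633238 − -0.004373 = 3.801599
step 3→4:
  ẍ = (ẋ'−ẋ)/dt = (1.871148784−1.906113083)/0.025235 = -1.385548
  θ̈ = (θ̇'−θ̇)/dt = (-0.768096443−-0.789377859)/0.025235 = 0.843329
  sinθ=-0.043563, cosθ=0.999051
  F = (M+m)·ẍ + m·l·cosθ·θ̈ − m·l·sinθ·θ̇² = -3.076243 + 0.270422 − -0.008713 = -2.797109
step 4→5:
  ẍ = (ẋ'−ẋ)/dt = (1.880416887−1.871148784)/0.025235 = 0.367272
  θ̈ = (θ̇'−θ̇)/dt = (-0.790092785−-0.768096443)/0.025235 = -0.871660
  sinθ=-0.063455, cosθ=0.997985
  F = (M+m)·ẍ + m·l·cosθ·θ̈ − m·l·sinθ·θ̇² = 0.815430 + -0.279208 − -0.012016 = 0.548238
step 5→6:
  ẍ = (ẋ'−ẋ)/dt = (1.933470307−1.880416887)/0.025235 = 2.102374
  θ̈ = (θ̇'−θ̇)/dt = (-0.854752268−-0.790092785)/0.025235 = -2.562294
  sinθ=-0.082785, cosθ=0.996567
  F = (M+m)·ẍ + m·l·cosθ·θ̈ − m·l·sinθ·θ̇² = 4.667767 + -0.819581 − -0.016587 = 3.864773
step 6→7:
  ẍ = (ẋ'−ẋ)/dt = (1.795412314−1.933470307)/0.025235 = -5.470893
  θ̈ = (θ̇'−θ̇)/dt = (-0.756112567−-0.854752268)/0.025235 = 3.908845
  sinθ=-0.102637, cosθ=0.994719
  F = (M+m)·ẍ + m·l·cosθ·θ̈ − m·l·sinθ·θ̇² = -12.146674 + 1.247973 − -0.024068 = -10.874633
step 7→8:
  ẍ = (ẋ'−ẋ)/dt = (1.800025934−1.795412314)/0.025235 = 0.182826
  θ̈ = (θ̇'−θ̇)/dt = (-0.787216249−-0.756112567)/0.025235 = -1.232561
  sinθ=-0.124067, cosθ=0.992274
  F = (M+m)·ẍ + m·l·cosθ·θ̈ − m·l·sinθ·θ̇² = 0.405917 + -0.392551 − -0.022766 = 0.036132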